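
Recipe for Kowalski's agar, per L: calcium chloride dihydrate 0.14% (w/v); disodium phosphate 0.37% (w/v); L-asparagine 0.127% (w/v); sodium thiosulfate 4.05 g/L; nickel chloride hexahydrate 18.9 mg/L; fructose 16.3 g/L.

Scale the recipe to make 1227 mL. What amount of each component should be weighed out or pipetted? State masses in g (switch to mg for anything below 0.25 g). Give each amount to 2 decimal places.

calcium chloride dihydrate 1.72 g; disodium phosphate 4.54 g; L-asparagine 1.56 g; sodium thiosulfate 4.97 g; nickel chloride hexahydrate 23.19 mg; fructose 20.00 g

Working volume: 1227 mL = 1.227 L.
calcium chloride dihydrate: 0.14 g per 100 mL × 1227 mL ÷ 100 = 1.72 g
disodium phosphate: 0.37% w/v = 3.7 g/L → 3.7 × 1.227 L = 4.54 g
L-asparagine: 0.127% w/v = 1.27 g/L → 1.27 × 1.227 L = 1.56 g
sodium thiosulfate: 4.05 g/L × 1.227 L = 4.97 g
nickel chloride hexahydrate: 18.9 mg/L × 1.227 L = 23.19 mg
fructose: 16.3 g/L × 1.227 L = 20.00 g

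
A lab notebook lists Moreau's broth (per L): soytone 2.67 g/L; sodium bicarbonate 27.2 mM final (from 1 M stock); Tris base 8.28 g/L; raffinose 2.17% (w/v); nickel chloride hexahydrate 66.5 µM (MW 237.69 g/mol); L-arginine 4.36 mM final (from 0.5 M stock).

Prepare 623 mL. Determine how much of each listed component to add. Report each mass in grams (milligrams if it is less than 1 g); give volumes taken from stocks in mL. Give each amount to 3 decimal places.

Target volume = 623 mL = 0.623 L.
soytone: 2.67 g/L × 0.623 L = 1.663 g
sodium bicarbonate: V = C2·V2/C1 = 27.2 mM × 623 mL ÷ 1000 mM = 16.946 mL
Tris base: 8.28 g/L × 0.623 L = 5.158 g
raffinose: 2.17% w/v = 21.7 g/L → 21.7 × 0.623 L = 13.519 g
nickel chloride hexahydrate: 66.5 µmol/L × 237.69 g/mol × 0.623 L ÷ 1000 = 9.847 mg
L-arginine: V = C2·V2/C1 = 4.36 mM × 623 mL ÷ 500 mM = 5.433 mL

soytone 1.663 g; sodium bicarbonate 16.946 mL; Tris base 5.158 g; raffinose 13.519 g; nickel chloride hexahydrate 9.847 mg; L-arginine 5.433 mL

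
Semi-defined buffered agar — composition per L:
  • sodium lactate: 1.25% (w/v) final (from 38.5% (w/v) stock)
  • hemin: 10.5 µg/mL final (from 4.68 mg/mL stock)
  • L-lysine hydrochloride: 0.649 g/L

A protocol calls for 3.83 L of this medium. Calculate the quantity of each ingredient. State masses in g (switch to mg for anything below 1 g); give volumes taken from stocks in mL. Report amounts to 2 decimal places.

sodium lactate 124.35 mL; hemin 8.59 mL; L-lysine hydrochloride 2.49 g

Working volume: 3.83 L.
sodium lactate: C1V1 = C2V2 → 1.25% ÷ 38.5% × 3830 mL = 124.35 mL
hemin: C1V1 = C2V2 → 10.5 µg/mL × 3830 mL ÷ 4680 µg/mL = 8.59 mL
L-lysine hydrochloride: 0.649 g/L × 3.83 L = 2.49 g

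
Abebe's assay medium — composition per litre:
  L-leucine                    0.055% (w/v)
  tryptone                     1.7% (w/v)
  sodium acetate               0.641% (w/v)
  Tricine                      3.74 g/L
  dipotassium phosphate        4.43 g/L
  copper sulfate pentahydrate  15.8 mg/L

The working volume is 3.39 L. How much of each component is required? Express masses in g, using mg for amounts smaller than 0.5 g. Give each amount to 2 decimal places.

Working volume: 3.39 L.
L-leucine: 0.055 g per 100 mL × 3390 mL ÷ 100 = 1.86 g
tryptone: 1.7 g per 100 mL × 3390 mL ÷ 100 = 57.63 g
sodium acetate: 0.641 g per 100 mL × 3390 mL ÷ 100 = 21.73 g
Tricine: 3.74 g/L × 3.39 L = 12.68 g
dipotassium phosphate: 4.43 g/L × 3.39 L = 15.02 g
copper sulfate pentahydrate: 15.8 mg/L × 3.39 L = 53.56 mg

L-leucine 1.86 g; tryptone 57.63 g; sodium acetate 21.73 g; Tricine 12.68 g; dipotassium phosphate 15.02 g; copper sulfate pentahydrate 53.56 mg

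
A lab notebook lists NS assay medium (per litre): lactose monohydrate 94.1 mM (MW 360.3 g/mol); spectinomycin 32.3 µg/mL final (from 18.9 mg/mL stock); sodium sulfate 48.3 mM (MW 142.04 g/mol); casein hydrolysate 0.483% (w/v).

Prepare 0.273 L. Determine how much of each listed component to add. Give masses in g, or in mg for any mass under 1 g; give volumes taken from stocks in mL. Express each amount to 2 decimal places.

Working volume: 0.273 L.
lactose monohydrate: 94.1 mmol/L × 360.3 g/mol × 0.273 L ÷ 1000 = 9.26 g
spectinomycin: dilute stock: 32.3 µg/mL × 273 mL ÷ 18900 µg/mL = 0.47 mL
sodium sulfate: 48.3 mmol/L × 142.04 g/mol × 0.273 L ÷ 1000 = 1.87 g
casein hydrolysate: 0.483 g per 100 mL × 273 mL ÷ 100 = 1.32 g

lactose monohydrate 9.26 g; spectinomycin 0.47 mL; sodium sulfate 1.87 g; casein hydrolysate 1.32 g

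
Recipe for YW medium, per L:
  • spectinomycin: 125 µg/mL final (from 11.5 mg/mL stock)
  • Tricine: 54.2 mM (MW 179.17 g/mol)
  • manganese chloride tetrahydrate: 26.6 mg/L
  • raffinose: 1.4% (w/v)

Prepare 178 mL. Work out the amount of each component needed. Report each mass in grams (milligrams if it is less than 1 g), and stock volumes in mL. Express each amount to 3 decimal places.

spectinomycin 1.935 mL; Tricine 1.729 g; manganese chloride tetrahydrate 4.735 mg; raffinose 2.492 g

Scale factor relative to 1 L: 0.178.
spectinomycin: dilute stock: 125 µg/mL × 178 mL ÷ 11500 µg/mL = 1.935 mL
Tricine: 54.2 mmol/L × 179.17 g/mol × 0.178 L ÷ 1000 = 1.729 g
manganese chloride tetrahydrate: 26.6 mg/L × 0.178 L = 4.735 mg
raffinose: 1.4% w/v = 14 g/L → 14 × 0.178 L = 2.492 g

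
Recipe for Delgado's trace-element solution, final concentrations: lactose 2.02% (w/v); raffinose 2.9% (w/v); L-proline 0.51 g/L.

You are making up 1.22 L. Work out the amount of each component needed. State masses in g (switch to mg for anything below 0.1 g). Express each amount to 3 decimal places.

Scale factor relative to 1 L: 1.22.
lactose: 2.02 g per 100 mL × 1220 mL ÷ 100 = 24.644 g
raffinose: 2.9% w/v = 29 g/L → 29 × 1.22 L = 35.380 g
L-proline: 0.51 g/L × 1.22 L = 0.622 g

lactose 24.644 g; raffinose 35.380 g; L-proline 0.622 g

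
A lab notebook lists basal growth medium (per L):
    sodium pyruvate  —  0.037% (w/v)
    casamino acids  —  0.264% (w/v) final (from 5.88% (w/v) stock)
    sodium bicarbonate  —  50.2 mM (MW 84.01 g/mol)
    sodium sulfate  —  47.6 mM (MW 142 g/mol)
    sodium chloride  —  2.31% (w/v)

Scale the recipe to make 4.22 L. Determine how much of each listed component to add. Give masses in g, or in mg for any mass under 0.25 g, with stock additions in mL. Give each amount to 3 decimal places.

Scale factor relative to 1 L: 4.22.
sodium pyruvate: 0.037 g per 100 mL × 4220 mL ÷ 100 = 1.561 g
casamino acids: C1V1 = C2V2 → 0.264% ÷ 5.88% × 4220 mL = 189.469 mL
sodium bicarbonate: 50.2 mmol/L × 84.01 g/mol × 4.22 L ÷ 1000 = 17.797 g
sodium sulfate: 47.6 mmol/L × 142 g/mol × 4.22 L ÷ 1000 = 28.524 g
sodium chloride: 2.31% w/v = 23.1 g/L → 23.1 × 4.22 L = 97.482 g

sodium pyruvate 1.561 g; casamino acids 189.469 mL; sodium bicarbonate 17.797 g; sodium sulfate 28.524 g; sodium chloride 97.482 g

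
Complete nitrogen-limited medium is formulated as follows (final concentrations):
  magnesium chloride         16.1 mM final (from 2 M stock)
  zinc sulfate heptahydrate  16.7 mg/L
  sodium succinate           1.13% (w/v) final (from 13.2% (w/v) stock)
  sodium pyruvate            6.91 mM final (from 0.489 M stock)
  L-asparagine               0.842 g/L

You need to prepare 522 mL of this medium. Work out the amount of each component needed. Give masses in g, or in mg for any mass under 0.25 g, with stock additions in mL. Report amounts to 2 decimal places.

Scale factor relative to 1 L: 0.522.
magnesium chloride: C1V1 = C2V2 → 16.1 mM × 522 mL ÷ 2000 mM = 4.20 mL
zinc sulfate heptahydrate: 16.7 mg/L × 0.522 L = 8.72 mg
sodium succinate: V = C2·V2/C1 = 1.13% ÷ 13.2% × 522 mL = 44.69 mL
sodium pyruvate: V = C2·V2/C1 = 6.91 mM × 522 mL ÷ 489 mM = 7.38 mL
L-asparagine: 0.842 g/L × 0.522 L = 0.44 g

magnesium chloride 4.20 mL; zinc sulfate heptahydrate 8.72 mg; sodium succinate 44.69 mL; sodium pyruvate 7.38 mL; L-asparagine 0.44 g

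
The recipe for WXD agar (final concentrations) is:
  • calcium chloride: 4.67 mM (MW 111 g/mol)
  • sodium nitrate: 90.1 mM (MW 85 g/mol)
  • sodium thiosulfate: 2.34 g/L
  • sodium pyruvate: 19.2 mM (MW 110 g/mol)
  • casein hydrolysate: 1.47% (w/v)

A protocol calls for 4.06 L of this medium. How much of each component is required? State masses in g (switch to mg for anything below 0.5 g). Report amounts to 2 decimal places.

Working volume: 4.06 L.
calcium chloride: 4.67 mmol/L × 111 g/mol × 4.06 L ÷ 1000 = 2.10 g
sodium nitrate: 90.1 mmol/L × 85 g/mol × 4.06 L ÷ 1000 = 31.09 g
sodium thiosulfate: 2.34 g/L × 4.06 L = 9.50 g
sodium pyruvate: 19.2 mmol/L × 110 g/mol × 4.06 L ÷ 1000 = 8.57 g
casein hydrolysate: 1.47 g per 100 mL × 4060 mL ÷ 100 = 59.68 g

calcium chloride 2.10 g; sodium nitrate 31.09 g; sodium thiosulfate 9.50 g; sodium pyruvate 8.57 g; casein hydrolysate 59.68 g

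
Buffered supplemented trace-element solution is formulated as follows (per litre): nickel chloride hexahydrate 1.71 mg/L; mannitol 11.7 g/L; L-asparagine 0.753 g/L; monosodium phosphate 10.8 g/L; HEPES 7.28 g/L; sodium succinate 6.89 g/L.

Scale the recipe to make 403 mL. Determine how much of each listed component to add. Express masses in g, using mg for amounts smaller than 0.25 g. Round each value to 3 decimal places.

Target volume = 403 mL = 0.403 L.
nickel chloride hexahydrate: 1.71 mg/L × 0.403 L = 0.689 mg
mannitol: 11.7 g/L × 0.403 L = 4.715 g
L-asparagine: 0.753 g/L × 0.403 L = 0.303 g
monosodium phosphate: 10.8 g/L × 0.403 L = 4.352 g
HEPES: 7.28 g/L × 0.403 L = 2.934 g
sodium succinate: 6.89 g/L × 0.403 L = 2.777 g

nickel chloride hexahydrate 0.689 mg; mannitol 4.715 g; L-asparagine 0.303 g; monosodium phosphate 4.352 g; HEPES 2.934 g; sodium succinate 2.777 g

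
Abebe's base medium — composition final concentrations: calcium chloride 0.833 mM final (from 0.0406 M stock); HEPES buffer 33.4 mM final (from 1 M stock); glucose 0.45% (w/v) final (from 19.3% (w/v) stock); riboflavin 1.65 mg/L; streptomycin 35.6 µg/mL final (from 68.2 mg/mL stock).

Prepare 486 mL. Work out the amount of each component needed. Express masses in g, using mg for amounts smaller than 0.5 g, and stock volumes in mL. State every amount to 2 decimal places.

calcium chloride 9.97 mL; HEPES buffer 16.23 mL; glucose 11.33 mL; riboflavin 0.80 mg; streptomycin 0.25 mL

Scale factor relative to 1 L: 0.486.
calcium chloride: V = C2·V2/C1 = 0.833 mM × 486 mL ÷ 40.6 mM = 9.97 mL
HEPES buffer: C1V1 = C2V2 → 33.4 mM × 486 mL ÷ 1000 mM = 16.23 mL
glucose: V = C2·V2/C1 = 0.45% ÷ 19.3% × 486 mL = 11.33 mL
riboflavin: 1.65 mg/L × 0.486 L = 0.80 mg
streptomycin: dilute stock: 35.6 µg/mL × 486 mL ÷ 68200 µg/mL = 0.25 mL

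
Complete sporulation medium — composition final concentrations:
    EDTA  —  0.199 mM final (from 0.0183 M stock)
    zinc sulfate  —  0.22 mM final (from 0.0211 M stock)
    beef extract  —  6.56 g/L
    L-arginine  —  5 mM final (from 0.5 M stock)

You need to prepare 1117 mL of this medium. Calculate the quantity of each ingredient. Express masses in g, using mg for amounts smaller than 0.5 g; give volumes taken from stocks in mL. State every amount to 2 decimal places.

EDTA 12.15 mL; zinc sulfate 11.65 mL; beef extract 7.33 g; L-arginine 11.17 mL

Scale factor relative to 1 L: 1.117.
EDTA: C1V1 = C2V2 → 0.199 mM × 1117 mL ÷ 18.3 mM = 12.15 mL
zinc sulfate: C1V1 = C2V2 → 0.22 mM × 1117 mL ÷ 21.1 mM = 11.65 mL
beef extract: 6.56 g/L × 1.117 L = 7.33 g
L-arginine: dilute stock: 5 mM × 1117 mL ÷ 500 mM = 11.17 mL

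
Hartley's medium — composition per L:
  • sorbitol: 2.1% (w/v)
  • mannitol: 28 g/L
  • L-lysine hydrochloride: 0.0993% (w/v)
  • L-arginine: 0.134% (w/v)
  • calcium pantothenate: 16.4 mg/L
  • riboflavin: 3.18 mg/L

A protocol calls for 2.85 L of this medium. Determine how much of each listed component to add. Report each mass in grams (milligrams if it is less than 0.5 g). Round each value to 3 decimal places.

sorbitol 59.850 g; mannitol 79.800 g; L-lysine hydrochloride 2.830 g; L-arginine 3.819 g; calcium pantothenate 46.740 mg; riboflavin 9.063 mg

Scale factor relative to 1 L: 2.85.
sorbitol: 2.1 g per 100 mL × 2850 mL ÷ 100 = 59.850 g
mannitol: 28 g/L × 2.85 L = 79.800 g
L-lysine hydrochloride: 0.0993 g per 100 mL × 2850 mL ÷ 100 = 2.830 g
L-arginine: 0.134 g per 100 mL × 2850 mL ÷ 100 = 3.819 g
calcium pantothenate: 16.4 mg/L × 2.85 L = 46.740 mg
riboflavin: 3.18 mg/L × 2.85 L = 9.063 mg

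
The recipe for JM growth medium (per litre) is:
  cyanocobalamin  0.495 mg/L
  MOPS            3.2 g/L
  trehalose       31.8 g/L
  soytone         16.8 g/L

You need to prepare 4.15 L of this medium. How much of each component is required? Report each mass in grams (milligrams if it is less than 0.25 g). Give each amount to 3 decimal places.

Scale factor relative to 1 L: 4.15.
cyanocobalamin: 0.495 mg/L × 4.15 L = 2.054 mg
MOPS: 3.2 g/L × 4.15 L = 13.280 g
trehalose: 31.8 g/L × 4.15 L = 131.970 g
soytone: 16.8 g/L × 4.15 L = 69.720 g

cyanocobalamin 2.054 mg; MOPS 13.280 g; trehalose 131.970 g; soytone 69.720 g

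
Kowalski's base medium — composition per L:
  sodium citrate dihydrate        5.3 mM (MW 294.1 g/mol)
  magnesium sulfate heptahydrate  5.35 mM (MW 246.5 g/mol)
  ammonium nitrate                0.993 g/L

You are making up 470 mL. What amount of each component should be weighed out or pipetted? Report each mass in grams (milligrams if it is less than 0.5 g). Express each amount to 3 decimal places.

Target volume = 470 mL = 0.47 L.
sodium citrate dihydrate: 5.3 mmol/L × 294.1 g/mol × 0.47 L ÷ 1000 = 0.733 g
magnesium sulfate heptahydrate: 5.35 mmol/L × 246.5 g/mol × 0.47 L ÷ 1000 = 0.620 g
ammonium nitrate: 0.993 g/L × 0.47 L = 0.46671 g = 466.710 mg

sodium citrate dihydrate 0.733 g; magnesium sulfate heptahydrate 0.620 g; ammonium nitrate 466.710 mg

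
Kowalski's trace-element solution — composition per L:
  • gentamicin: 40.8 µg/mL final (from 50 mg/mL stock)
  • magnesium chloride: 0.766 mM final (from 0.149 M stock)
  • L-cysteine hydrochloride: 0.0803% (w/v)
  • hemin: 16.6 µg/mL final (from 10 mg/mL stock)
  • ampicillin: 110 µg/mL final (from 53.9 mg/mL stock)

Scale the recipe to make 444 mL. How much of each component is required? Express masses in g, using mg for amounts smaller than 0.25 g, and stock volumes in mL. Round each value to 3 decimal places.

gentamicin 0.362 mL; magnesium chloride 2.283 mL; L-cysteine hydrochloride 0.357 g; hemin 0.737 mL; ampicillin 0.906 mL

Scale factor relative to 1 L: 0.444.
gentamicin: C1V1 = C2V2 → 40.8 µg/mL × 444 mL ÷ 50000 µg/mL = 0.362 mL
magnesium chloride: C1V1 = C2V2 → 0.766 mM × 444 mL ÷ 149 mM = 2.283 mL
L-cysteine hydrochloride: 0.0803 g per 100 mL × 444 mL ÷ 100 = 0.357 g
hemin: C1V1 = C2V2 → 16.6 µg/mL × 444 mL ÷ 10000 µg/mL = 0.737 mL
ampicillin: dilute stock: 110 µg/mL × 444 mL ÷ 53900 µg/mL = 0.906 mL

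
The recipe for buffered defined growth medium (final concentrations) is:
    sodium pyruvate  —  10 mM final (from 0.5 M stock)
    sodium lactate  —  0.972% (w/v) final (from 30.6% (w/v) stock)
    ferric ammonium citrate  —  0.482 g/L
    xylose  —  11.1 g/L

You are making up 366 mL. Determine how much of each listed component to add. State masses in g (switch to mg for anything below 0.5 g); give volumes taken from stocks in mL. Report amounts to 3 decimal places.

sodium pyruvate 7.320 mL; sodium lactate 11.626 mL; ferric ammonium citrate 176.412 mg; xylose 4.063 g

Working volume: 366 mL = 0.366 L.
sodium pyruvate: V = C2·V2/C1 = 10 mM × 366 mL ÷ 500 mM = 7.320 mL
sodium lactate: V = C2·V2/C1 = 0.972% ÷ 30.6% × 366 mL = 11.626 mL
ferric ammonium citrate: 0.482 g/L × 0.366 L = 0.176412 g = 176.412 mg
xylose: 11.1 g/L × 0.366 L = 4.063 g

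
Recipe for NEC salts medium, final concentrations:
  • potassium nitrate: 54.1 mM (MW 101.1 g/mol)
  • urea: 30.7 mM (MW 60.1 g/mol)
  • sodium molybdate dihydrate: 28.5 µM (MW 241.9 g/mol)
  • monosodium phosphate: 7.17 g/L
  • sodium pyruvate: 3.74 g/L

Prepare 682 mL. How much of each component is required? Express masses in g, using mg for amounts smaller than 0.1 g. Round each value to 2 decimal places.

potassium nitrate 3.73 g; urea 1.26 g; sodium molybdate dihydrate 4.70 mg; monosodium phosphate 4.89 g; sodium pyruvate 2.55 g

Working volume: 682 mL = 0.682 L.
potassium nitrate: 54.1 mmol/L × 101.1 g/mol × 0.682 L ÷ 1000 = 3.73 g
urea: 30.7 mmol/L × 60.1 g/mol × 0.682 L ÷ 1000 = 1.26 g
sodium molybdate dihydrate: 28.5 µmol/L × 241.9 g/mol × 0.682 L ÷ 1000 = 4.70 mg
monosodium phosphate: 7.17 g/L × 0.682 L = 4.89 g
sodium pyruvate: 3.74 g/L × 0.682 L = 2.55 g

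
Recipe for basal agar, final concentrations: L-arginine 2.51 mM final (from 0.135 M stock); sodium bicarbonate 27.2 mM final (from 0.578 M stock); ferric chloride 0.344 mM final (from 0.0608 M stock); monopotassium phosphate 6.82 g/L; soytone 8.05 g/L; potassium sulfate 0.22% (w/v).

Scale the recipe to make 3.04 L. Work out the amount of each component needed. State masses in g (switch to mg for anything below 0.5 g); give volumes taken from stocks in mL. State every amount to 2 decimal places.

L-arginine 56.52 mL; sodium bicarbonate 143.06 mL; ferric chloride 17.20 mL; monopotassium phosphate 20.73 g; soytone 24.47 g; potassium sulfate 6.69 g

Working volume: 3.04 L.
L-arginine: V = C2·V2/C1 = 2.51 mM × 3040 mL ÷ 135 mM = 56.52 mL
sodium bicarbonate: C1V1 = C2V2 → 27.2 mM × 3040 mL ÷ 578 mM = 143.06 mL
ferric chloride: V = C2·V2/C1 = 0.344 mM × 3040 mL ÷ 60.8 mM = 17.20 mL
monopotassium phosphate: 6.82 g/L × 3.04 L = 20.73 g
soytone: 8.05 g/L × 3.04 L = 24.47 g
potassium sulfate: 0.22% w/v = 2.2 g/L → 2.2 × 3.04 L = 6.69 g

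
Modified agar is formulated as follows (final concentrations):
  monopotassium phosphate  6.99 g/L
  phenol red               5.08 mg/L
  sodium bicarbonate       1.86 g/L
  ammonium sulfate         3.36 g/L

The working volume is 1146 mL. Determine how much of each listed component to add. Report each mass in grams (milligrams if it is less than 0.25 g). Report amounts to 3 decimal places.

Target volume = 1146 mL = 1.146 L.
monopotassium phosphate: 6.99 g/L × 1.146 L = 8.011 g
phenol red: 5.08 mg/L × 1.146 L = 5.822 mg
sodium bicarbonate: 1.86 g/L × 1.146 L = 2.132 g
ammonium sulfate: 3.36 g/L × 1.146 L = 3.851 g

monopotassium phosphate 8.011 g; phenol red 5.822 mg; sodium bicarbonate 2.132 g; ammonium sulfate 3.851 g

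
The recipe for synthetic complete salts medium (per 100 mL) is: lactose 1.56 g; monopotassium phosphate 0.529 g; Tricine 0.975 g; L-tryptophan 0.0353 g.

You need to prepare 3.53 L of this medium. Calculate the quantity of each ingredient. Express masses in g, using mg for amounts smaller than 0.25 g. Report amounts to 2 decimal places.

Scale factor = 3530 mL / 100 mL = 35.3.
lactose: 1.56 g × (3530 mL / 100 mL) = 55.07 g
monopotassium phosphate: 0.529 g × (3530 mL / 100 mL) = 18.67 g
Tricine: 0.975 g × (3530 mL / 100 mL) = 34.42 g
L-tryptophan: 0.0353 g × (3530 mL / 100 mL) = 1.25 g

lactose 55.07 g; monopotassium phosphate 18.67 g; Tricine 34.42 g; L-tryptophan 1.25 g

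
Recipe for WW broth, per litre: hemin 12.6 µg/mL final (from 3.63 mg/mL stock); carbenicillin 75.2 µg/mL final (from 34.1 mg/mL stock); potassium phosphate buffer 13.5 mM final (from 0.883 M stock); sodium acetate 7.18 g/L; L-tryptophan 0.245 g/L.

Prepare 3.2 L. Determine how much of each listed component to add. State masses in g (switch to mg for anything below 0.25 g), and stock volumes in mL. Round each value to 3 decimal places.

hemin 11.107 mL; carbenicillin 7.057 mL; potassium phosphate buffer 48.924 mL; sodium acetate 22.976 g; L-tryptophan 0.784 g

Working volume: 3.2 L.
hemin: C1V1 = C2V2 → 12.6 µg/mL × 3200 mL ÷ 3630 µg/mL = 11.107 mL
carbenicillin: V = C2·V2/C1 = 75.2 µg/mL × 3200 mL ÷ 34100 µg/mL = 7.057 mL
potassium phosphate buffer: C1V1 = C2V2 → 13.5 mM × 3200 mL ÷ 883 mM = 48.924 mL
sodium acetate: 7.18 g/L × 3.2 L = 22.976 g
L-tryptophan: 0.245 g/L × 3.2 L = 0.784 g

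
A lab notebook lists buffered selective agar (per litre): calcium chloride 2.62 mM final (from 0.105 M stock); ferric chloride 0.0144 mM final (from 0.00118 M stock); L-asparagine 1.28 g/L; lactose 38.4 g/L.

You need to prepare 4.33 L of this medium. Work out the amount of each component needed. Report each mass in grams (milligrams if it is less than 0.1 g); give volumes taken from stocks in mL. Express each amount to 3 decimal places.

calcium chloride 108.044 mL; ferric chloride 52.841 mL; L-asparagine 5.542 g; lactose 166.272 g

Working volume: 4.33 L.
calcium chloride: C1V1 = C2V2 → 2.62 mM × 4330 mL ÷ 105 mM = 108.044 mL
ferric chloride: C1V1 = C2V2 → 0.0144 mM × 4330 mL ÷ 1.18 mM = 52.841 mL
L-asparagine: 1.28 g/L × 4.33 L = 5.542 g
lactose: 38.4 g/L × 4.33 L = 166.272 g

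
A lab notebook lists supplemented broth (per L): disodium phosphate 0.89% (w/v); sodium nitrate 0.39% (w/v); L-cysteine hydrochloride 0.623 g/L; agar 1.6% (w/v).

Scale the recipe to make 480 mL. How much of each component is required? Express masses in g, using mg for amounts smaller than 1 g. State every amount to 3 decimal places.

disodium phosphate 4.272 g; sodium nitrate 1.872 g; L-cysteine hydrochloride 299.040 mg; agar 7.680 g

Scale factor relative to 1 L: 0.48.
disodium phosphate: 0.89% w/v = 8.9 g/L → 8.9 × 0.48 L = 4.272 g
sodium nitrate: 0.39% w/v = 3.9 g/L → 3.9 × 0.48 L = 1.872 g
L-cysteine hydrochloride: 0.623 g/L × 0.48 L = 0.29904 g = 299.040 mg
agar: 1.6 g per 100 mL × 480 mL ÷ 100 = 7.680 g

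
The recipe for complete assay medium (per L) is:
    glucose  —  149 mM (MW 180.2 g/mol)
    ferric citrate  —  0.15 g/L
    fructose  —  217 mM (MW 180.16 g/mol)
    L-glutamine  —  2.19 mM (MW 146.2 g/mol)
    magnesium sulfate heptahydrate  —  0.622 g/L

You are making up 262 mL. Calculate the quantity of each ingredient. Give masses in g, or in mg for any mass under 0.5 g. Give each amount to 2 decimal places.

glucose 7.03 g; ferric citrate 39.30 mg; fructose 10.24 g; L-glutamine 83.89 mg; magnesium sulfate heptahydrate 162.96 mg

Scale factor relative to 1 L: 0.262.
glucose: 149 mmol/L × 180.2 g/mol × 0.262 L ÷ 1000 = 7.03 g
ferric citrate: 0.15 g/L × 0.262 L = 0.0393 g = 39.30 mg
fructose: 217 mmol/L × 180.16 g/mol × 0.262 L ÷ 1000 = 10.24 g
L-glutamine: 2.19 mmol/L × 146.2 mg/mmol × 0.262 L = 83.89 mg
magnesium sulfate heptahydrate: 0.622 g/L × 0.262 L = 0.162964 g = 162.96 mg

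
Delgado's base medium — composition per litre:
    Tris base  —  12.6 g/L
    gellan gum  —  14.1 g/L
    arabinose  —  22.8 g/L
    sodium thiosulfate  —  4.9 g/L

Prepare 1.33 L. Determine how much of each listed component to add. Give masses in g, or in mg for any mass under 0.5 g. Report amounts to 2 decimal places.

Working volume: 1.33 L.
Tris base: 12.6 g/L × 1.33 L = 16.76 g
gellan gum: 14.1 g/L × 1.33 L = 18.75 g
arabinose: 22.8 g/L × 1.33 L = 30.32 g
sodium thiosulfate: 4.9 g/L × 1.33 L = 6.52 g

Tris base 16.76 g; gellan gum 18.75 g; arabinose 30.32 g; sodium thiosulfate 6.52 g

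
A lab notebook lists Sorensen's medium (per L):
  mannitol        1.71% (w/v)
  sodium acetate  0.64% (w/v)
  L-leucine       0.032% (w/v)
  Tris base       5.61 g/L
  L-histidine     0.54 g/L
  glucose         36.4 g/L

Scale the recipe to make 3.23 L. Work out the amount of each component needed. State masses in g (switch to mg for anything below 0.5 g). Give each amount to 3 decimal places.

Scale factor relative to 1 L: 3.23.
mannitol: 1.71 g per 100 mL × 3230 mL ÷ 100 = 55.233 g
sodium acetate: 0.64% w/v = 6.4 g/L → 6.4 × 3.23 L = 20.672 g
L-leucine: 0.032% w/v = 0.32 g/L → 0.32 × 3.23 L = 1.034 g
Tris base: 5.61 g/L × 3.23 L = 18.120 g
L-histidine: 0.54 g/L × 3.23 L = 1.744 g
glucose: 36.4 g/L × 3.23 L = 117.572 g

mannitol 55.233 g; sodium acetate 20.672 g; L-leucine 1.034 g; Tris base 18.120 g; L-histidine 1.744 g; glucose 117.572 g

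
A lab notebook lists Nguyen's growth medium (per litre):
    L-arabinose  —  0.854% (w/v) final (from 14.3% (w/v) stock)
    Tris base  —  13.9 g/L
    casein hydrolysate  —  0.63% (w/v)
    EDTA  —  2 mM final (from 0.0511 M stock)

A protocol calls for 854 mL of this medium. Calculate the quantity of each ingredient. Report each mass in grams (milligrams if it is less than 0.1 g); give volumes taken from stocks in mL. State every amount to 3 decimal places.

L-arabinose 51.001 mL; Tris base 11.871 g; casein hydrolysate 5.380 g; EDTA 33.425 mL

Target volume = 854 mL = 0.854 L.
L-arabinose: V = C2·V2/C1 = 0.854% ÷ 14.3% × 854 mL = 51.001 mL
Tris base: 13.9 g/L × 0.854 L = 11.871 g
casein hydrolysate: 0.63 g per 100 mL × 854 mL ÷ 100 = 5.380 g
EDTA: V = C2·V2/C1 = 2 mM × 854 mL ÷ 51.1 mM = 33.425 mL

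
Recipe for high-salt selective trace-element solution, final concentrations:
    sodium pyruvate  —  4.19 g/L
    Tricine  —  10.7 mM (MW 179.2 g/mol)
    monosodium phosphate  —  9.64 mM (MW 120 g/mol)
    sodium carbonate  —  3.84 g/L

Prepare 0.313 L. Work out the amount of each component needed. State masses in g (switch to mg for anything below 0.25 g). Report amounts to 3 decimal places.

Working volume: 0.313 L.
sodium pyruvate: 4.19 g/L × 0.313 L = 1.311 g
Tricine: 10.7 mmol/L × 179.2 g/mol × 0.313 L ÷ 1000 = 0.600 g
monosodium phosphate: 9.64 mmol/L × 120 g/mol × 0.313 L ÷ 1000 = 0.362 g
sodium carbonate: 3.84 g/L × 0.313 L = 1.202 g

sodium pyruvate 1.311 g; Tricine 0.600 g; monosodium phosphate 0.362 g; sodium carbonate 1.202 g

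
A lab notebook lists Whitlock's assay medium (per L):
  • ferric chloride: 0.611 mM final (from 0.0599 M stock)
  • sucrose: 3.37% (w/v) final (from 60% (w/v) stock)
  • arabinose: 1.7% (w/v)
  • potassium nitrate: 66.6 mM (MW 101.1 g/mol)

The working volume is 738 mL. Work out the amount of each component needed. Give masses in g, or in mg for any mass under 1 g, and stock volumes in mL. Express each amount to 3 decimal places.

Scale factor relative to 1 L: 0.738.
ferric chloride: V = C2·V2/C1 = 0.611 mM × 738 mL ÷ 59.9 mM = 7.528 mL
sucrose: C1V1 = C2V2 → 3.37% ÷ 60% × 738 mL = 41.451 mL
arabinose: 1.7 g per 100 mL × 738 mL ÷ 100 = 12.546 g
potassium nitrate: 66.6 mmol/L × 101.1 g/mol × 0.738 L ÷ 1000 = 4.969 g

ferric chloride 7.528 mL; sucrose 41.451 mL; arabinose 12.546 g; potassium nitrate 4.969 g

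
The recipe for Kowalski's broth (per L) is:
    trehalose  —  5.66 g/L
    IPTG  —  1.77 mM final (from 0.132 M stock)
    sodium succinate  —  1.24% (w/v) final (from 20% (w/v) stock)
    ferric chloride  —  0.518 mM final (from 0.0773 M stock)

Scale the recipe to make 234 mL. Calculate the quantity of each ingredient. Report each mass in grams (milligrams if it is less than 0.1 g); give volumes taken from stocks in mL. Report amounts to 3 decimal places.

trehalose 1.324 g; IPTG 3.138 mL; sodium succinate 14.508 mL; ferric chloride 1.568 mL

Working volume: 234 mL = 0.234 L.
trehalose: 5.66 g/L × 0.234 L = 1.324 g
IPTG: V = C2·V2/C1 = 1.77 mM × 234 mL ÷ 132 mM = 3.138 mL
sodium succinate: dilute stock: 1.24% ÷ 20% × 234 mL = 14.508 mL
ferric chloride: C1V1 = C2V2 → 0.518 mM × 234 mL ÷ 77.3 mM = 1.568 mL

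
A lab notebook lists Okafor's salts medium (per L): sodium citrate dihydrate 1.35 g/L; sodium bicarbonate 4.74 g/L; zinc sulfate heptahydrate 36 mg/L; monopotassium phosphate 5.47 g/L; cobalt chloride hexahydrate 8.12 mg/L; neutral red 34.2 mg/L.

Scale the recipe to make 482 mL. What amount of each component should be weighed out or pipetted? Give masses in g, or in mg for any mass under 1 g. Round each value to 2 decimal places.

sodium citrate dihydrate 650.70 mg; sodium bicarbonate 2.28 g; zinc sulfate heptahydrate 17.35 mg; monopotassium phosphate 2.64 g; cobalt chloride hexahydrate 3.91 mg; neutral red 16.48 mg

Working volume: 482 mL = 0.482 L.
sodium citrate dihydrate: 1.35 g/L × 0.482 L = 0.6507 g = 650.70 mg
sodium bicarbonate: 4.74 g/L × 0.482 L = 2.28 g
zinc sulfate heptahydrate: 36 mg/L × 0.482 L = 17.35 mg
monopotassium phosphate: 5.47 g/L × 0.482 L = 2.64 g
cobalt chloride hexahydrate: 8.12 mg/L × 0.482 L = 3.91 mg
neutral red: 34.2 mg/L × 0.482 L = 16.48 mg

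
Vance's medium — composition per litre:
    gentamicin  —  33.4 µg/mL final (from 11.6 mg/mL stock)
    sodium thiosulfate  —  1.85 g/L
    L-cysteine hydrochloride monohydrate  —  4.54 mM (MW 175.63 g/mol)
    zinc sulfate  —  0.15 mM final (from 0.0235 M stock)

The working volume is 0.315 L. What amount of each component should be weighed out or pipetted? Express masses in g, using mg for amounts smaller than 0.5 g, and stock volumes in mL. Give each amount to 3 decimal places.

Scale factor relative to 1 L: 0.315.
gentamicin: C1V1 = C2V2 → 33.4 µg/mL × 315 mL ÷ 11600 µg/mL = 0.907 mL
sodium thiosulfate: 1.85 g/L × 0.315 L = 0.583 g
L-cysteine hydrochloride monohydrate: 4.54 mmol/L × 175.63 mg/mmol × 0.315 L = 251.168 mg
zinc sulfate: V = C2·V2/C1 = 0.15 mM × 315 mL ÷ 23.5 mM = 2.011 mL

gentamicin 0.907 mL; sodium thiosulfate 0.583 g; L-cysteine hydrochloride monohydrate 251.168 mg; zinc sulfate 2.011 mL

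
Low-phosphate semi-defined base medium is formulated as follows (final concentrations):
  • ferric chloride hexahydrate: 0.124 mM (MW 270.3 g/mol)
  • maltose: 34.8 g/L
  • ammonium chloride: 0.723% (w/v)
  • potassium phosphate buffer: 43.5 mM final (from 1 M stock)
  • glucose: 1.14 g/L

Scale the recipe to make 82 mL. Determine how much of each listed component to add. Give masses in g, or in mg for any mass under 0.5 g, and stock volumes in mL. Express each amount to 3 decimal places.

ferric chloride hexahydrate 2.748 mg; maltose 2.854 g; ammonium chloride 0.593 g; potassium phosphate buffer 3.567 mL; glucose 93.480 mg

Scale factor relative to 1 L: 0.082.
ferric chloride hexahydrate: 0.124 mmol/L × 270.3 mg/mmol × 0.082 L = 2.748 mg
maltose: 34.8 g/L × 0.082 L = 2.854 g
ammonium chloride: 0.723 g per 100 mL × 82 mL ÷ 100 = 0.593 g
potassium phosphate buffer: V = C2·V2/C1 = 43.5 mM × 82 mL ÷ 1000 mM = 3.567 mL
glucose: 1.14 g/L × 0.082 L = 0.09348 g = 93.480 mg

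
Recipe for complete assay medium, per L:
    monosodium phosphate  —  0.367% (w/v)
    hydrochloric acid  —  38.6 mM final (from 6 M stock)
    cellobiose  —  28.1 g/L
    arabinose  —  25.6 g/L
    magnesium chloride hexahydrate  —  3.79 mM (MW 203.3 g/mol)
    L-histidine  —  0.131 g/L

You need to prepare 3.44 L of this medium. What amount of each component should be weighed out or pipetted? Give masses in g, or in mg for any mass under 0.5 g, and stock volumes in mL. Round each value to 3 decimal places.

monosodium phosphate 12.625 g; hydrochloric acid 22.131 mL; cellobiose 96.664 g; arabinose 88.064 g; magnesium chloride hexahydrate 2.651 g; L-histidine 450.640 mg

Working volume: 3.44 L.
monosodium phosphate: 0.367% w/v = 3.67 g/L → 3.67 × 3.44 L = 12.625 g
hydrochloric acid: V = C2·V2/C1 = 38.6 mM × 3440 mL ÷ 6000 mM = 22.131 mL
cellobiose: 28.1 g/L × 3.44 L = 96.664 g
arabinose: 25.6 g/L × 3.44 L = 88.064 g
magnesium chloride hexahydrate: 3.79 mmol/L × 203.3 g/mol × 3.44 L ÷ 1000 = 2.651 g
L-histidine: 0.131 g/L × 3.44 L = 0.45064 g = 450.640 mg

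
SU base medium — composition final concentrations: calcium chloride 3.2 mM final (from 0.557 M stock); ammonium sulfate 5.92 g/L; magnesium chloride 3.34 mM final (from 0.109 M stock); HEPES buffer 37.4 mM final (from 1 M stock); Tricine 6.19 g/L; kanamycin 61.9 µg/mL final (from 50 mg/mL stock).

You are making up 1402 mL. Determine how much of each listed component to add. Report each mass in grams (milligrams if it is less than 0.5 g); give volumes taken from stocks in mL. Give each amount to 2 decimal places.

Working volume: 1402 mL = 1.402 L.
calcium chloride: C1V1 = C2V2 → 3.2 mM × 1402 mL ÷ 557 mM = 8.05 mL
ammonium sulfate: 5.92 g/L × 1.402 L = 8.30 g
magnesium chloride: V = C2·V2/C1 = 3.34 mM × 1402 mL ÷ 109 mM = 42.96 mL
HEPES buffer: C1V1 = C2V2 → 37.4 mM × 1402 mL ÷ 1000 mM = 52.43 mL
Tricine: 6.19 g/L × 1.402 L = 8.68 g
kanamycin: V = C2·V2/C1 = 61.9 µg/mL × 1402 mL ÷ 50000 µg/mL = 1.74 mL

calcium chloride 8.05 mL; ammonium sulfate 8.30 g; magnesium chloride 42.96 mL; HEPES buffer 52.43 mL; Tricine 8.68 g; kanamycin 1.74 mL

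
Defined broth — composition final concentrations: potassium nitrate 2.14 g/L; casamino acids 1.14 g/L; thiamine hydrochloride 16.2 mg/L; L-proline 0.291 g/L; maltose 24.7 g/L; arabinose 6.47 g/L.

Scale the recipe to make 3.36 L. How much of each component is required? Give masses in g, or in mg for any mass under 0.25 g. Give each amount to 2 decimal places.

potassium nitrate 7.19 g; casamino acids 3.83 g; thiamine hydrochloride 54.43 mg; L-proline 0.98 g; maltose 82.99 g; arabinose 21.74 g

Working volume: 3.36 L.
potassium nitrate: 2.14 g/L × 3.36 L = 7.19 g
casamino acids: 1.14 g/L × 3.36 L = 3.83 g
thiamine hydrochloride: 16.2 mg/L × 3.36 L = 54.43 mg
L-proline: 0.291 g/L × 3.36 L = 0.98 g
maltose: 24.7 g/L × 3.36 L = 82.99 g
arabinose: 6.47 g/L × 3.36 L = 21.74 g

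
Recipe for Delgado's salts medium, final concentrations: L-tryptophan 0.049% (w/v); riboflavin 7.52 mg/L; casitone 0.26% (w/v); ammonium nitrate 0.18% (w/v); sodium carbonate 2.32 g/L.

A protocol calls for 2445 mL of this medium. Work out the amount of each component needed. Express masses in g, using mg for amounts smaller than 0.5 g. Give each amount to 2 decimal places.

L-tryptophan 1.20 g; riboflavin 18.39 mg; casitone 6.36 g; ammonium nitrate 4.40 g; sodium carbonate 5.67 g

Target volume = 2445 mL = 2.445 L.
L-tryptophan: 0.049% w/v = 0.49 g/L → 0.49 × 2.445 L = 1.20 g
riboflavin: 7.52 mg/L × 2.445 L = 18.39 mg
casitone: 0.26 g per 100 mL × 2445 mL ÷ 100 = 6.36 g
ammonium nitrate: 0.18 g per 100 mL × 2445 mL ÷ 100 = 4.40 g
sodium carbonate: 2.32 g/L × 2.445 L = 5.67 g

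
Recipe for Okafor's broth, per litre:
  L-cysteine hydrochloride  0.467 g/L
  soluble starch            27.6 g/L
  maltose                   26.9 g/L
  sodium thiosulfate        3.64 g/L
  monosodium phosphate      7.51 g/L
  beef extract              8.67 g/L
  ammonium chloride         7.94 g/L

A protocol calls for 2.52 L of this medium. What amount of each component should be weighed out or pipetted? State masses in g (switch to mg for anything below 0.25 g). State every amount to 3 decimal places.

Working volume: 2.52 L.
L-cysteine hydrochloride: 0.467 g/L × 2.52 L = 1.177 g
soluble starch: 27.6 g/L × 2.52 L = 69.552 g
maltose: 26.9 g/L × 2.52 L = 67.788 g
sodium thiosulfate: 3.64 g/L × 2.52 L = 9.173 g
monosodium phosphate: 7.51 g/L × 2.52 L = 18.925 g
beef extract: 8.67 g/L × 2.52 L = 21.848 g
ammonium chloride: 7.94 g/L × 2.52 L = 20.009 g

L-cysteine hydrochloride 1.177 g; soluble starch 69.552 g; maltose 67.788 g; sodium thiosulfate 9.173 g; monosodium phosphate 18.925 g; beef extract 21.848 g; ammonium chloride 20.009 g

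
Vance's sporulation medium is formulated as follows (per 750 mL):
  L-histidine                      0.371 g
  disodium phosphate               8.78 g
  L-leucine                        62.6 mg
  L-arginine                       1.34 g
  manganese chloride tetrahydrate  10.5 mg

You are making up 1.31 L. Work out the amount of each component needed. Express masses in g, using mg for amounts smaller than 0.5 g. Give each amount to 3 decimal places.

L-histidine 0.648 g; disodium phosphate 15.336 g; L-leucine 109.341 mg; L-arginine 2.341 g; manganese chloride tetrahydrate 18.340 mg

Ratio of target to recipe volume: 1310 / 750 = 1.74667.
L-histidine: 0.371 g × (1310 mL / 750 mL) = 0.648 g
disodium phosphate: 8.78 g × (1310 mL / 750 mL) = 15.336 g
L-leucine: 62.6 mg × (1310 mL / 750 mL) = 109.341 mg
L-arginine: 1.34 g × (1310 mL / 750 mL) = 2.341 g
manganese chloride tetrahydrate: 10.5 mg × (1310 mL / 750 mL) = 18.340 mg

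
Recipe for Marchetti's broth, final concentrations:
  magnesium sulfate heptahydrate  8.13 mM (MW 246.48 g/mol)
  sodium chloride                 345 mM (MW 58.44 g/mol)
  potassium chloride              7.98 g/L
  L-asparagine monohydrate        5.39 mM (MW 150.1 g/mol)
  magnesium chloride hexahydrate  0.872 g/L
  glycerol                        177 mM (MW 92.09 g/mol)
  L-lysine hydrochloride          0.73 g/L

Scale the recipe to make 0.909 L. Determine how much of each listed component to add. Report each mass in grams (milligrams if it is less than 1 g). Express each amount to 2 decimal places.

Scale factor relative to 1 L: 0.909.
magnesium sulfate heptahydrate: 8.13 mmol/L × 246.48 g/mol × 0.909 L ÷ 1000 = 1.82 g
sodium chloride: 345 mmol/L × 58.44 g/mol × 0.909 L ÷ 1000 = 18.33 g
potassium chloride: 7.98 g/L × 0.909 L = 7.25 g
L-asparagine monohydrate: 5.39 mmol/L × 150.1 mg/mmol × 0.909 L = 735.42 mg
magnesium chloride hexahydrate: 0.872 g/L × 0.909 L = 0.792648 g = 792.65 mg
glycerol: 177 mmol/L × 92.09 g/mol × 0.909 L ÷ 1000 = 14.82 g
L-lysine hydrochloride: 0.73 g/L × 0.909 L = 0.66357 g = 663.57 mg

magnesium sulfate heptahydrate 1.82 g; sodium chloride 18.33 g; potassium chloride 7.25 g; L-asparagine monohydrate 735.42 mg; magnesium chloride hexahydrate 792.65 mg; glycerol 14.82 g; L-lysine hydrochloride 663.57 mg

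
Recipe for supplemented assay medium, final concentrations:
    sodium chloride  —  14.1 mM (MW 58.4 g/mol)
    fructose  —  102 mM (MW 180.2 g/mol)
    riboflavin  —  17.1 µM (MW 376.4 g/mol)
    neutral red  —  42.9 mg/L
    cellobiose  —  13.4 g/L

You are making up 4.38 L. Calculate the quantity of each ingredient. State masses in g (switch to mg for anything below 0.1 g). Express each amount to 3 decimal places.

Scale factor relative to 1 L: 4.38.
sodium chloride: 14.1 mmol/L × 58.4 g/mol × 4.38 L ÷ 1000 = 3.607 g
fructose: 102 mmol/L × 180.2 g/mol × 4.38 L ÷ 1000 = 80.506 g
riboflavin: 17.1 µmol/L × 376.4 g/mol × 4.38 L ÷ 1000 = 28.192 mg
neutral red: 42.9 mg/L × 4.38 L = 187.902 mg = 0.188 g
cellobiose: 13.4 g/L × 4.38 L = 58.692 g

sodium chloride 3.607 g; fructose 80.506 g; riboflavin 28.192 mg; neutral red 0.188 g; cellobiose 58.692 g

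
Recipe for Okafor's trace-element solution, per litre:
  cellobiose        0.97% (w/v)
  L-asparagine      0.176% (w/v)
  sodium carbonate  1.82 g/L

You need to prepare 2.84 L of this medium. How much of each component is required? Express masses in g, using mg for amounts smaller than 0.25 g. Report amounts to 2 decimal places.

Working volume: 2.84 L.
cellobiose: 0.97 g per 100 mL × 2840 mL ÷ 100 = 27.55 g
L-asparagine: 0.176 g per 100 mL × 2840 mL ÷ 100 = 5.00 g
sodium carbonate: 1.82 g/L × 2.84 L = 5.17 g

cellobiose 27.55 g; L-asparagine 5.00 g; sodium carbonate 5.17 g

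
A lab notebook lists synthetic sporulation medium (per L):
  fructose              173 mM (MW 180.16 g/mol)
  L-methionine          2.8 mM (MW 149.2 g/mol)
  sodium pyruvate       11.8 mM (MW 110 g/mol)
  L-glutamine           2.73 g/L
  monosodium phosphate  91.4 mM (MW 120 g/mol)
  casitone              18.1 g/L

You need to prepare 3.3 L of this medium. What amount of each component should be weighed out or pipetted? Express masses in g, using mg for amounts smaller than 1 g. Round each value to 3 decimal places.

fructose 102.853 g; L-methionine 1.379 g; sodium pyruvate 4.283 g; L-glutamine 9.009 g; monosodium phosphate 36.194 g; casitone 59.730 g

Working volume: 3.3 L.
fructose: 173 mmol/L × 180.16 g/mol × 3.3 L ÷ 1000 = 102.853 g
L-methionine: 2.8 mmol/L × 149.2 g/mol × 3.3 L ÷ 1000 = 1.379 g
sodium pyruvate: 11.8 mmol/L × 110 g/mol × 3.3 L ÷ 1000 = 4.283 g
L-glutamine: 2.73 g/L × 3.3 L = 9.009 g
monosodium phosphate: 91.4 mmol/L × 120 g/mol × 3.3 L ÷ 1000 = 36.194 g
casitone: 18.1 g/L × 3.3 L = 59.730 g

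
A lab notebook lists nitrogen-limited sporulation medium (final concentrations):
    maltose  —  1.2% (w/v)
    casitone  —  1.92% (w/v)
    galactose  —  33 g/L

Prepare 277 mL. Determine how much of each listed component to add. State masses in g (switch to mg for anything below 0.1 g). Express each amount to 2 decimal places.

maltose 3.32 g; casitone 5.32 g; galactose 9.14 g

Scale factor relative to 1 L: 0.277.
maltose: 1.2% w/v = 12 g/L → 12 × 0.277 L = 3.32 g
casitone: 1.92 g per 100 mL × 277 mL ÷ 100 = 5.32 g
galactose: 33 g/L × 0.277 L = 9.14 g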